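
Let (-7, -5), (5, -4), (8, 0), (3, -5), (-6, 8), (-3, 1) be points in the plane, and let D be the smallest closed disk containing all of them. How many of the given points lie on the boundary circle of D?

3

A smallest enclosing disk is always determined by at most three of the input points on its boundary.
The minimum enclosing circle is determined by three boundary points: (-7, -5), (8, 0), (-6, 8).
Their circumcentre is (-13/19, 20/19) with r² = 27625/361.
The farthest remaining point (5, -4) is at distance² 20880/361 ≤ 27625/361.
The points at distance exactly r from the centre are (-7, -5), (8, 0), (-6, 8) — 3 points.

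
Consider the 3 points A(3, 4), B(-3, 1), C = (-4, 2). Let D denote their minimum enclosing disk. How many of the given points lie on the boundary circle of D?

2

Side lengths²: AB² = 45, AC² = 53, BC² = 2.
Since AC² = 53 ≥ 45 + 2 = 47, the angle opposite AC is not acute, so the smallest enclosing circle has AC as diameter.
Centre = midpoint of AC = (-0.5, 3), r² = 53/4 = 13.25.
The points at distance exactly r from the centre are A, C — 2 points.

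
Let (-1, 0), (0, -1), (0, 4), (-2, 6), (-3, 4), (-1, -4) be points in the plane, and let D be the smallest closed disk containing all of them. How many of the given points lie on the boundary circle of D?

By Welzl's lemma the MEC is supported by two points (diametrically opposite) or three points (on a circumcircle).
The farthest pair is (-2, 6)–(-1, -4) with squared distance 101. The circle on this segment as diameter has centre (-1.5, 1) and r² = 101/4 = 25.25.
Check (-1, 0): distance² to centre = 1.25 ≤ 25.25, so it lies inside.
All remaining points lie in this disk, and no smaller disk contains both endpoints, so this is the minimum enclosing circle.
The points at distance exactly r from the centre are (-2, 6), (-1, -4) — 2 points.

2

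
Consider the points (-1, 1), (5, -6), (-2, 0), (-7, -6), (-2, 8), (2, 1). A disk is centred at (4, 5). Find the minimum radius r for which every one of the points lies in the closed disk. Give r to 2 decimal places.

15.56

The required radius is the distance from (4, 5) to the farthest point.
Squared distances: 41, 122, 61, 242, 45, 20.
Maximum is 242, attained at (-7, -6).
r = √242 ≈ 15.56.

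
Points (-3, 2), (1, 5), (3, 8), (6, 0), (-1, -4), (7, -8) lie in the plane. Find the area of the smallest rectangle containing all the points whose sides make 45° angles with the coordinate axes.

In coordinates u = x + y, v = x − y the rectangle is axis-aligned; the map (x,y)→(u,v) scales areas by 2.
u-values: -1, 6, 11, 6, -5, -1; range = 11 − (-5) = 16.
v-values: -5, -4, -5, 6, 3, 15; range = 15 − (-5) = 20.
Area = (16 × 20) / 2 = 160.

160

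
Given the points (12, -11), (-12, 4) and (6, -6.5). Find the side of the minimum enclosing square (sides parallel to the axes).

24

The bounding box has width 24 and height 15.
An axis-aligned square enclosing the set must have side ≥ max(width, height).
So the minimum side is max(24, 15) = 24.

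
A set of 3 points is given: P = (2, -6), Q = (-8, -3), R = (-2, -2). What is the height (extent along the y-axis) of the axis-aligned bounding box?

4

max y = -2, min y = -6, so height = 4.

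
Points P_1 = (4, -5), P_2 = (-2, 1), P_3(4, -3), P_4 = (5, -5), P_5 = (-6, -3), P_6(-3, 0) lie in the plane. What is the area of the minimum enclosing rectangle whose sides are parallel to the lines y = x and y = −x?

65

In coordinates u = x + y, v = x − y the rectangle is axis-aligned; the map (x,y)→(u,v) scales areas by 2.
u-values: -1, -1, 1, 0, -9, -3; range = 1 − (-9) = 10.
v-values: 9, -3, 7, 10, -3, -3; range = 10 − (-3) = 13.
Area = (10 × 13) / 2 = 65.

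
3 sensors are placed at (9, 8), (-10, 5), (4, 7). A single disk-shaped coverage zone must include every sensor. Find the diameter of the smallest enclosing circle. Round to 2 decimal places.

19.24

Call the three points A, B, C in the order given.
Side lengths²: AB² = 370, AC² = 26, BC² = 200.
Since AB² = 370 ≥ 200 + 26 = 226, the angle opposite AB is not acute, so the smallest enclosing circle has AB as diameter.
Centre = midpoint of AB = (-0.5, 6.5), r² = 370/4 = 92.5.
Diameter = 2r = 2√(92.5) ≈ 19.24.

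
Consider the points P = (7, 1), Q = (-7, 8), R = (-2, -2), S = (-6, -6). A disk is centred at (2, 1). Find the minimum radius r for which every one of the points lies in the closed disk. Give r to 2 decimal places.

11.40

The required radius is the distance from (2, 1) to the farthest point.
Squared distances: 25, 130, 25, 113.
Maximum is 130, attained at Q.
r = √130 ≈ 11.40.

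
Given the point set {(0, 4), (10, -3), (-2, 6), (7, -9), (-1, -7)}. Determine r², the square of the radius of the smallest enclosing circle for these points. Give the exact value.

A smallest enclosing disk is always determined by at most three of the input points on its boundary.
The farthest pair is (-2, 6)–(7, -9) with squared distance 306. The circle on this segment as diameter has centre (2.5, -1.5) and r² = 306/4 = 76.5.
Check (0, 4): distance² to centre = 36.5 ≤ 76.5, so it lies inside.
All remaining points lie in this disk, and no smaller disk contains both endpoints, so this is the minimum enclosing circle.

76.5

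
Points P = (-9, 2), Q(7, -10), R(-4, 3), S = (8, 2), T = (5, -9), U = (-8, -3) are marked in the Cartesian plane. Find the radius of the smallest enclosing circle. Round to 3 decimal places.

The minimum enclosing circle is determined by three boundary points: P, Q, S.
Their circumcentre is (-0.5, -10/3) with r² = 3625/36.
The farthest remaining point T is at distance² 2245/36 ≤ 3625/36.
r = √(3625/36) ≈ 10.035.

10.035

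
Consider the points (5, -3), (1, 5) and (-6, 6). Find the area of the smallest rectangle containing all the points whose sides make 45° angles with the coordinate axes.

60

In coordinates u = x + y, v = x − y the rectangle is axis-aligned; the map (x,y)→(u,v) scales areas by 2.
u-values: 2, 6, 0; range = 6 − 0 = 6.
v-values: 8, -4, -12; range = 8 − (-12) = 20.
Area = (6 × 20) / 2 = 60.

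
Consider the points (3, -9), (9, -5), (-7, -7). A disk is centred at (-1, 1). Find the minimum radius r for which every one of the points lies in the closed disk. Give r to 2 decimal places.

The required radius is the distance from (-1, 1) to the farthest point.
Squared distances: 116, 136, 100.
Maximum is 136, attained at (9, -5).
r = √136 ≈ 11.66.

11.66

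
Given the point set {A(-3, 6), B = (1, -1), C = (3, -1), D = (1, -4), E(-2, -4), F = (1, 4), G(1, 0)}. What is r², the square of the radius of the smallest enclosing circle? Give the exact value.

By Welzl's lemma the MEC is supported by two points (diametrically opposite) or three points (on a circumcircle).
The farthest pair is A–D with squared distance 116. The circle on this segment as diameter has centre (-1, 1) and r² = 116/4 = 29.
Check B: distance² to centre = 8 ≤ 29, so it lies inside.
All remaining points lie in this disk, and no smaller disk contains both endpoints, so this is the minimum enclosing circle.

29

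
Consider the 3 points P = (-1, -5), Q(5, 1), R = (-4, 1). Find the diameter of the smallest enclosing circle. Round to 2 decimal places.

9.49

Side lengths²: PQ² = 72, PR² = 45, QR² = 81.
Since QR² = 81 < 72 + 45 = 117, the triangle is acute, so the smallest enclosing circle is the circumcircle.
Circumcentre = (0.5, -0.5), r² = 22.5.
Diameter = 2r = 2√(22.5) ≈ 9.49.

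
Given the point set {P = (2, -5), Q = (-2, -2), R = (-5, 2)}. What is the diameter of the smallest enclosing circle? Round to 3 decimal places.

Side lengths²: PQ² = 25, PR² = 98, QR² = 25.
Since PR² = 98 ≥ 25 + 25 = 50, the angle opposite PR is not acute, so the smallest enclosing circle has PR as diameter.
Centre = midpoint of PR = (-1.5, -1.5), r² = 98/4 = 24.5.
Diameter = 2r = 2√(24.5) ≈ 9.899.

9.899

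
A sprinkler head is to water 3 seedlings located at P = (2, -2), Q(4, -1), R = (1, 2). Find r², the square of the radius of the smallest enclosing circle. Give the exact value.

Side lengths²: PQ² = 5, PR² = 17, QR² = 18.
Since QR² = 18 < 17 + 5 = 22, the triangle is acute, so the smallest enclosing circle is the circumcircle.
Circumcentre = (13/6, 1/6), r² = 85/18.

85/18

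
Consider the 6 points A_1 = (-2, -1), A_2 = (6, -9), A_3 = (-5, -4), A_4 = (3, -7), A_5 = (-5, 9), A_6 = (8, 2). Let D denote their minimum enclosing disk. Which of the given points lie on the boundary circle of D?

The minimum enclosing circle of a finite set is fixed by two of the points (as a diameter) or three (as a circumcircle).
The farthest pair is A_2–A_5 with squared distance 445. The circle on this segment as diameter has centre (0.5, 0) and r² = 445/4 = 111.25.
Check A_1: distance² to centre = 7.25 ≤ 111.25, so it lies inside.
All remaining points lie in this disk, and no smaller disk contains both endpoints, so this is the minimum enclosing circle.
The points at distance exactly r from the centre are A_2, A_5 — 2 points.

A_2, A_5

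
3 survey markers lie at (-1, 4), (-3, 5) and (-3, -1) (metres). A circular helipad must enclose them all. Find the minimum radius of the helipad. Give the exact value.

Call the three points A, B, C in the order given.
Side lengths²: AB² = 5, AC² = 29, BC² = 36.
Since BC² = 36 ≥ 29 + 5 = 34, the angle opposite BC is not acute, so the smallest enclosing circle has BC as diameter.
Centre = midpoint of BC = (-3, 2), r² = 36/4 = 9.
r = √9 = 3.

3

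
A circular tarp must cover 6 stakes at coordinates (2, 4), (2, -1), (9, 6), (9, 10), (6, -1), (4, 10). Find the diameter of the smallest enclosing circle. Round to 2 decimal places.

13.04

By Welzl's lemma the MEC is supported by two points (diametrically opposite) or three points (on a circumcircle).
The farthest pair is (2, -1)–(9, 10) with squared distance 170. The circle on this segment as diameter has centre (5.5, 4.5) and r² = 170/4 = 42.5.
Check (2, 4): distance² to centre = 12.5 ≤ 42.5, so it lies inside.
All remaining points lie in this disk, and no smaller disk contains both endpoints, so this is the minimum enclosing circle.
Diameter = 2r = 2√(42.5) ≈ 13.04.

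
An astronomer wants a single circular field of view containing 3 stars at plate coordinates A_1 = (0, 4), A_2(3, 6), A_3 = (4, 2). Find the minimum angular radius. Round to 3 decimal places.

2.374

Side lengths²: A_1A_2² = 13, A_1A_3² = 20, A_2A_3² = 17.
Since A_1A_3² = 20 < 17 + 13 = 30, the triangle is acute, so the smallest enclosing circle is the circumcircle.
Circumcentre = (33/14, 26/7), r² = 1105/196.
r = √(1105/196) ≈ 2.374.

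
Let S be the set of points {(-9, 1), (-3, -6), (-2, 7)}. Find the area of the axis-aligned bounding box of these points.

x ranges over [-9, -2], width 7.
y ranges over [-6, 7], height 13.
Area = 7 × 13 = 91.

91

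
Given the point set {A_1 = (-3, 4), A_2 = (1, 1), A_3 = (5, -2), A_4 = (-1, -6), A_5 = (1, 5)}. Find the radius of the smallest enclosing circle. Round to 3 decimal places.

5.590

By Welzl's lemma the MEC is supported by two points (diametrically opposite) or three points (on a circumcircle).
The farthest pair is A_4–A_5 with squared distance 125. The circle on this segment as diameter has centre (0, -0.5) and r² = 125/4 = 31.25.
Check A_1: distance² to centre = 29.25 ≤ 31.25, so it lies inside.
All remaining points lie in this disk, and no smaller disk contains both endpoints, so this is the minimum enclosing circle.
r = √(31.25) ≈ 5.590.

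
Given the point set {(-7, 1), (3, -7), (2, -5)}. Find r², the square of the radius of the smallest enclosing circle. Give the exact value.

41

Call the three points A, B, C in the order given.
Side lengths²: AB² = 164, AC² = 117, BC² = 5.
Since AB² = 164 ≥ 117 + 5 = 122, the angle opposite AB is not acute, so the smallest enclosing circle has AB as diameter.
Centre = midpoint of AB = (-2, -3), r² = 164/4 = 41.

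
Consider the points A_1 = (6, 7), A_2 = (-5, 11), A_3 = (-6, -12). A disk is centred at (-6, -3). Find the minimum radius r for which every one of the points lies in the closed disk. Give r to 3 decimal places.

The required radius is the distance from (-6, -3) to the farthest point.
Squared distances: 244, 197, 81.
Maximum is 244, attained at A_1.
r = √244 ≈ 15.620.

15.620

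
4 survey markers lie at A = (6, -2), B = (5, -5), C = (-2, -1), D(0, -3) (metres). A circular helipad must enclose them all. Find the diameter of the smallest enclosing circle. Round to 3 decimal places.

8.222

The minimum enclosing circle is determined by three boundary points: A, B, C.
Their circumcentre is (1.9, -2.3) with r² = 16.9.
The farthest remaining point D is at distance² 4.1 ≤ 16.9.
Diameter = 2r = 2√(16.9) ≈ 8.222.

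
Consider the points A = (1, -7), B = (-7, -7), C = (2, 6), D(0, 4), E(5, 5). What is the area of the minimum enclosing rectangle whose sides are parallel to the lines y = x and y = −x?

144

In coordinates u = x + y, v = x − y the rectangle is axis-aligned; the map (x,y)→(u,v) scales areas by 2.
u-values: -6, -14, 8, 4, 10; range = 10 − (-14) = 24.
v-values: 8, 0, -4, -4, 0; range = 8 − (-4) = 12.
Area = (24 × 12) / 2 = 144.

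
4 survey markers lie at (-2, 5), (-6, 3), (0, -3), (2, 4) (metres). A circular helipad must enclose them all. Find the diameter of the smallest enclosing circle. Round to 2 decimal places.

A smallest enclosing disk is always determined by at most three of the input points on its boundary.
The minimum enclosing circle is determined by three boundary points: (-6, 3), (0, -3), (2, 4).
Their circumcentre is (-31/18, 23/18) with r² = 3445/162.
The farthest remaining point (-2, 5) is at distance² 2257/162 ≤ 3445/162.
Diameter = 2r = 2√(3445/162) ≈ 9.22.

9.22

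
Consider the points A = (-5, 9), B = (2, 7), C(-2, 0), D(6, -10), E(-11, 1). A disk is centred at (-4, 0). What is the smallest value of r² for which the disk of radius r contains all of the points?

200

The required radius is the distance from (-4, 0) to the farthest point.
Squared distances: 82, 85, 4, 200, 50.
Maximum is 200, attained at D.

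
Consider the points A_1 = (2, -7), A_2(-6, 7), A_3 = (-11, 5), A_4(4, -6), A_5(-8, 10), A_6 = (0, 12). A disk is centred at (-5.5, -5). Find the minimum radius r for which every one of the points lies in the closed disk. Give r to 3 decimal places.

17.868

The required radius is the distance from (-5.5, -5) to the farthest point.
Squared distances: 60.25, 144.25, 130.25, 91.25, 231.25, 319.25.
Maximum is 319.25, attained at A_6.
r = √(319.25) ≈ 17.868.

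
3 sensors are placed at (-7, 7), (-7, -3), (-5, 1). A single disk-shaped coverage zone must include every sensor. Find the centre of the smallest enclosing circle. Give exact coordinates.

(-7, 2)

Call the three points A, B, C in the order given.
Side lengths²: AB² = 100, AC² = 40, BC² = 20.
Since AB² = 100 ≥ 40 + 20 = 60, the angle opposite AB is not acute, so the smallest enclosing circle has AB as diameter.
Centre = midpoint of AB = (-7, 2), r² = 100/4 = 25.
Centre = (-7, 2).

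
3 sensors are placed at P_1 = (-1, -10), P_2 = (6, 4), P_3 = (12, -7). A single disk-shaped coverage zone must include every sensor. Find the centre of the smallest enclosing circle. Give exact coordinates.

Side lengths²: P_1P_2² = 245, P_1P_3² = 178, P_2P_3² = 157.
Since P_1P_2² = 245 < 178 + 157 = 335, the triangle is acute, so the smallest enclosing circle is the circumcircle.
Circumcentre = (205/46, -183/46), r² = 69865/1058.
Centre = (205/46, -183/46).

(205/46, -183/46)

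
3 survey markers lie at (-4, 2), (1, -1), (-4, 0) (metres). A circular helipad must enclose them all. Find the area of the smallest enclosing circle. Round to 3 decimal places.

26.704

Call the three points A, B, C in the order given.
Side lengths²: AB² = 34, AC² = 4, BC² = 26.
Since AB² = 34 ≥ 26 + 4 = 30, the angle opposite AB is not acute, so the smallest enclosing circle has AB as diameter.
Centre = midpoint of AB = (-1.5, 0.5), r² = 34/4 = 8.5.
Area = π·r² = π·8.5 ≈ 26.704.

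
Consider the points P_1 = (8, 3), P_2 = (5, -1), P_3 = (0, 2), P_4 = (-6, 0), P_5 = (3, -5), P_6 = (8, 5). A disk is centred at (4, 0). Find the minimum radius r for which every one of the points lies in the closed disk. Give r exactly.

10

The required radius is the distance from (4, 0) to the farthest point.
Squared distances: 25, 2, 20, 100, 26, 41.
Maximum is 100, attained at P_4.
r = √100 = 10.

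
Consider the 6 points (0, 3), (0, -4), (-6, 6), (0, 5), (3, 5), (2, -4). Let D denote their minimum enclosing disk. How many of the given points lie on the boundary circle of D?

3

By Welzl's lemma the MEC is supported by two points (diametrically opposite) or three points (on a circumcircle).
The farthest pair is (-6, 6)–(2, -4) with squared distance 164. The circle on this segment as diameter has centre (-2, 1) and r² = 164/4 = 41.
Check (0, 3): distance² to centre = 8 ≤ 41, so it lies inside.
All remaining points lie in this disk, and no smaller disk contains both endpoints, so this is the minimum enclosing circle.
The points at distance exactly r from the centre are (-6, 6), (3, 5), (2, -4) — 3 points.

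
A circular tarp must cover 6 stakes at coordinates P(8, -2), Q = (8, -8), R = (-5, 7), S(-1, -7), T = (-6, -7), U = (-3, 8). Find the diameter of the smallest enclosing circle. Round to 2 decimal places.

19.85

The farthest pair is Q–R with squared distance 394. The circle on this segment as diameter has centre (1.5, -0.5) and r² = 394/4 = 98.5.
Check P: distance² to centre = 44.5 ≤ 98.5, so it lies inside.
All remaining points lie in this disk, and no smaller disk contains both endpoints, so this is the minimum enclosing circle.
Diameter = 2r = 2√(98.5) ≈ 19.85.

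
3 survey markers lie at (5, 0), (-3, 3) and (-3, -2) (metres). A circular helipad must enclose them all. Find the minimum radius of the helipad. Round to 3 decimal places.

Call the three points A, B, C in the order given.
Side lengths²: AB² = 73, AC² = 68, BC² = 25.
Since AB² = 73 < 68 + 25 = 93, the triangle is acute, so the smallest enclosing circle is the circumcircle.
Circumcentre = (0.625, 0.5), r² = 19.390625.
r = √(19.390625) ≈ 4.403.

4.403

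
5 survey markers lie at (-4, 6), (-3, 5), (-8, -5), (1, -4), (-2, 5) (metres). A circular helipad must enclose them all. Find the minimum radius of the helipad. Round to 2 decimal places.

6.24

A smallest enclosing disk is always determined by at most three of the input points on its boundary.
The minimum enclosing circle is determined by three boundary points: (-4, 6), (-8, -5), (1, -4).
Their circumcentre is (-151/38, -9/38) with r² = 28085/722.
The farthest remaining point (-2, 5) is at distance² 22613/722 ≤ 28085/722.
r = √(28085/722) ≈ 6.24.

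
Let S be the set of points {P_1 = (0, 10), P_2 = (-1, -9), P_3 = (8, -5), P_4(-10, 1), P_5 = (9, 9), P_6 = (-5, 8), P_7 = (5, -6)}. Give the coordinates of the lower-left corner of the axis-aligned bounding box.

(-10, -9)

x-range [-10, 9], y-range [-9, 10].
The lower-left corner is (-10, -9).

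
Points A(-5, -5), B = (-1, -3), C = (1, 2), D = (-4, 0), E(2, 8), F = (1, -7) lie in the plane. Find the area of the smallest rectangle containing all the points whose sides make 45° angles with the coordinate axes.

140

In coordinates u = x + y, v = x − y the rectangle is axis-aligned; the map (x,y)→(u,v) scales areas by 2.
u-values: -10, -4, 3, -4, 10, -6; range = 10 − (-10) = 20.
v-values: 0, 2, -1, -4, -6, 8; range = 8 − (-6) = 14.
Area = (20 × 14) / 2 = 140.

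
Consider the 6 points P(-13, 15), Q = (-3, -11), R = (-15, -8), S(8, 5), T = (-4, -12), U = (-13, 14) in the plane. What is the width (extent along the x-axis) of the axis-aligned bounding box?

max x = 8, min x = -15, so width = 23.

23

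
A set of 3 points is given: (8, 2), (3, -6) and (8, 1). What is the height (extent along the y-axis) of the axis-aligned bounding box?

max y = 2, min y = -6, so height = 8.

8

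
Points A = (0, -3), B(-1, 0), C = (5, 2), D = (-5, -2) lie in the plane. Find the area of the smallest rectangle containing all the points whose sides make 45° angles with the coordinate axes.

In coordinates u = x + y, v = x − y the rectangle is axis-aligned; the map (x,y)→(u,v) scales areas by 2.
u-values: -3, -1, 7, -7; range = 7 − (-7) = 14.
v-values: 3, -1, 3, -3; range = 3 − (-3) = 6.
Area = (14 × 6) / 2 = 42.

42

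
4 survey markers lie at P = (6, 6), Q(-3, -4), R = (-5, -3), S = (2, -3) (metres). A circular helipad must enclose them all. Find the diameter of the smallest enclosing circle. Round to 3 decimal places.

14.213

The minimum enclosing circle of a finite set is fixed by two of the points (as a diameter) or three (as a circumcircle).
The farthest pair is P–R with squared distance 202. The circle on this segment as diameter has centre (0.5, 1.5) and r² = 202/4 = 50.5.
Check Q: distance² to centre = 42.5 ≤ 50.5, so it lies inside.
All remaining points lie in this disk, and no smaller disk contains both endpoints, so this is the minimum enclosing circle.
Diameter = 2r = 2√(50.5) ≈ 14.213.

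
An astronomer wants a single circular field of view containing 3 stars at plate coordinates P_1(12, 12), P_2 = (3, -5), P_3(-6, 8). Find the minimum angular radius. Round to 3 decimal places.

10.385

Side lengths²: P_1P_2² = 370, P_1P_3² = 340, P_2P_3² = 250.
Since P_1P_2² = 370 < 340 + 250 = 590, the triangle is acute, so the smallest enclosing circle is the circumcircle.
Circumcentre = (109/27, 16/3), r² = 78625/729.
r = √(78625/729) ≈ 10.385.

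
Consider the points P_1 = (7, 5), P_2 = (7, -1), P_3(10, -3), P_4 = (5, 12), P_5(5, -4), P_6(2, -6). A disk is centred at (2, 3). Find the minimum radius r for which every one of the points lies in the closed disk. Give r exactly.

10

The required radius is the distance from (2, 3) to the farthest point.
Squared distances: 29, 41, 100, 90, 58, 81.
Maximum is 100, attained at P_3.
r = √100 = 10.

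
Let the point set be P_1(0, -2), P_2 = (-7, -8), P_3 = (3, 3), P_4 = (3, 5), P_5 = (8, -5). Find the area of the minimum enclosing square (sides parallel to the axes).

The bounding box has width 15 and height 13.
An axis-aligned square enclosing the set must have side ≥ max(width, height).
So the minimum side is max(15, 13) = 15.
Area = 15² = 225.

225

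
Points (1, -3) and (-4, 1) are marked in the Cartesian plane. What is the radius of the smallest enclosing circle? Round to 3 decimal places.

3.202

The smallest circle enclosing two points has them as diameter endpoints.
Centre = midpoint = (-1.5, -1); r² = |(1, -3)−(-4, 1)|²/4 = 41/4 = 10.25.
r = √(10.25) ≈ 3.202.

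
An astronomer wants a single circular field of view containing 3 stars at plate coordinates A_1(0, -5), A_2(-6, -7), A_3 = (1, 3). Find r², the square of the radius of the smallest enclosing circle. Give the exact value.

37.25

Side lengths²: A_1A_2² = 40, A_1A_3² = 65, A_2A_3² = 149.
Since A_2A_3² = 149 ≥ 65 + 40 = 105, the angle opposite A_2A_3 is not acute, so the smallest enclosing circle has A_2A_3 as diameter.
Centre = midpoint of A_2A_3 = (-2.5, -2), r² = 149/4 = 37.25.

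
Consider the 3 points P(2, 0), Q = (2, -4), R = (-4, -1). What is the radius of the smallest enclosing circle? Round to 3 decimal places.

3.400

Side lengths²: PQ² = 16, PR² = 37, QR² = 45.
Since QR² = 45 < 37 + 16 = 53, the triangle is acute, so the smallest enclosing circle is the circumcircle.
Circumcentre = (-0.75, -2), r² = 11.5625.
r = √(11.5625) ≈ 3.400.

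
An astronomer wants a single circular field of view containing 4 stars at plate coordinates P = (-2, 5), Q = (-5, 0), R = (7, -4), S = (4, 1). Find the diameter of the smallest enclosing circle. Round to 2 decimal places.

13.04

A smallest enclosing disk is always determined by at most three of the input points on its boundary.
The minimum enclosing circle is determined by three boundary points: P, Q, R.
Their circumcentre is (1.5, -0.5) with r² = 42.5.
The farthest remaining point S is at distance² 8.5 ≤ 42.5.
Diameter = 2r = 2√(42.5) ≈ 13.04.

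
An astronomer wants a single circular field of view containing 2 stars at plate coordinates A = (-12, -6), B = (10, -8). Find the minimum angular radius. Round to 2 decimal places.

11.05

The smallest circle enclosing two points has them as diameter endpoints.
Centre = midpoint = (-1, -7); r² = |AB|²/4 = 488/4 = 122.
r = √122 ≈ 11.05.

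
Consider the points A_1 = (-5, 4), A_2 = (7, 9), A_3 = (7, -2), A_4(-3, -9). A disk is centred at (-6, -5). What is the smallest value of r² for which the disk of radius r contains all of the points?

365

The required radius is the distance from (-6, -5) to the farthest point.
Squared distances: 82, 365, 178, 25.
Maximum is 365, attained at A_2.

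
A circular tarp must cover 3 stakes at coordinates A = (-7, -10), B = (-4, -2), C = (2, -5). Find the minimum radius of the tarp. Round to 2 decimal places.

Side lengths²: AB² = 73, AC² = 106, BC² = 45.
Since AC² = 106 < 73 + 45 = 118, the triangle is acute, so the smallest enclosing circle is the circumcircle.
Circumcentre = (-105/38, -267/38), r² = 19345/722.
r = √(19345/722) ≈ 5.18.

5.18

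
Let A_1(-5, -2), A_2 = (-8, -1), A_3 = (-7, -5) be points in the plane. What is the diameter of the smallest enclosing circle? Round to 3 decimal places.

4.274

Side lengths²: A_1A_2² = 10, A_1A_3² = 13, A_2A_3² = 17.
Since A_2A_3² = 17 < 13 + 10 = 23, the triangle is acute, so the smallest enclosing circle is the circumcircle.
Circumcentre = (-153/22, -63/22), r² = 1105/242.
Diameter = 2r = 2√(1105/242) ≈ 4.274.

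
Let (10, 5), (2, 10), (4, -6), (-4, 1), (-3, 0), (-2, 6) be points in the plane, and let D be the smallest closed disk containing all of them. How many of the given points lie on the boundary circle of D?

2

The farthest pair is (2, 10)–(4, -6) with squared distance 260. The circle on this segment as diameter has centre (3, 2) and r² = 260/4 = 65.
Check (10, 5): distance² to centre = 58 ≤ 65, so it lies inside.
All remaining points lie in this disk, and no smaller disk contains both endpoints, so this is the minimum enclosing circle.
The points at distance exactly r from the centre are (2, 10), (4, -6) — 2 points.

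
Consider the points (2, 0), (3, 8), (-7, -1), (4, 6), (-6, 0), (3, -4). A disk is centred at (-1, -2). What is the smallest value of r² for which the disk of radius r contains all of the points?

116

The required radius is the distance from (-1, -2) to the farthest point.
Squared distances: 13, 116, 37, 89, 29, 20.
Maximum is 116, attained at (3, 8).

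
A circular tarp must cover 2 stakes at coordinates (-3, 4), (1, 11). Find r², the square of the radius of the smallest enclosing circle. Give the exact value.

The smallest circle enclosing two points has them as diameter endpoints.
Centre = midpoint = (-1, 7.5); r² = |(-3, 4)−(1, 11)|²/4 = 65/4 = 16.25.

16.25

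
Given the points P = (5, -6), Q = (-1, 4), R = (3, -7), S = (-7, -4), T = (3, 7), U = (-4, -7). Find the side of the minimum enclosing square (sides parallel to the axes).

14

The bounding box has width 12 and height 14.
An axis-aligned square enclosing the set must have side ≥ max(width, height).
So the minimum side is max(12, 14) = 14.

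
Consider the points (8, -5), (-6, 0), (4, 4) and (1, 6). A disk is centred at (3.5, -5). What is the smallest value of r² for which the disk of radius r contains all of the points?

The required radius is the distance from (3.5, -5) to the farthest point.
Squared distances: 20.25, 115.25, 81.25, 127.25.
Maximum is 127.25, attained at (1, 6).

127.25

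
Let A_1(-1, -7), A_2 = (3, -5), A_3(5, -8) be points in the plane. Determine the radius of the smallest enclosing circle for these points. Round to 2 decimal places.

Side lengths²: A_1A_2² = 20, A_1A_3² = 37, A_2A_3² = 13.
Since A_1A_3² = 37 ≥ 20 + 13 = 33, the angle opposite A_1A_3 is not acute, so the smallest enclosing circle has A_1A_3 as diameter.
Centre = midpoint of A_1A_3 = (2, -7.5), r² = 37/4 = 9.25.
r = √(9.25) ≈ 3.04.

3.04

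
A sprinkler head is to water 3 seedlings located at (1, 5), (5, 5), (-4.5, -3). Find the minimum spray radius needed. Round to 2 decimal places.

Call the three points A, B, C in the order given.
Side lengths²: AB² = 16, AC² = 94.25, BC² = 154.25.
Since BC² = 154.25 ≥ 94.25 + 16 = 110.25, the angle opposite BC is not acute, so the smallest enclosing circle has BC as diameter.
Centre = midpoint of BC = (0.25, 1), r² = 154.25/4 = 38.5625.
r = √(38.5625) ≈ 6.21.

6.21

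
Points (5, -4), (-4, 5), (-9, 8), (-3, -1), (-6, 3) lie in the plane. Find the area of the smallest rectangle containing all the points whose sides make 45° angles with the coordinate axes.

In coordinates u = x + y, v = x − y the rectangle is axis-aligned; the map (x,y)→(u,v) scales areas by 2.
u-values: 1, 1, -1, -4, -3; range = 1 − (-4) = 5.
v-values: 9, -9, -17, -2, -9; range = 9 − (-17) = 26.
Area = (5 × 26) / 2 = 65.

65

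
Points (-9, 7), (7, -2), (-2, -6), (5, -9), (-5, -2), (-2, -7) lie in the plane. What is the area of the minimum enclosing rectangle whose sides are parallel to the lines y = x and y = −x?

210

In coordinates u = x + y, v = x − y the rectangle is axis-aligned; the map (x,y)→(u,v) scales areas by 2.
u-values: -2, 5, -8, -4, -7, -9; range = 5 − (-9) = 14.
v-values: -16, 9, 4, 14, -3, 5; range = 14 − (-16) = 30.
Area = (14 × 30) / 2 = 210.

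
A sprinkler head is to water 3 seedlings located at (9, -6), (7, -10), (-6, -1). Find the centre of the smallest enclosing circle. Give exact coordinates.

(8/7, -32/7)

Call the three points A, B, C in the order given.
Side lengths²: AB² = 20, AC² = 250, BC² = 250.
Since BC² = 250 < 250 + 20 = 270, the triangle is acute, so the smallest enclosing circle is the circumcircle.
Circumcentre = (8/7, -32/7), r² = 3125/49.
Centre = (8/7, -32/7).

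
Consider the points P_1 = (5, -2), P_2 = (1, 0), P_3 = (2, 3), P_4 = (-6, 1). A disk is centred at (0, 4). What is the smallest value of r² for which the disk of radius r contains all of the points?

61

The required radius is the distance from (0, 4) to the farthest point.
Squared distances: 61, 17, 5, 45.
Maximum is 61, attained at P_1.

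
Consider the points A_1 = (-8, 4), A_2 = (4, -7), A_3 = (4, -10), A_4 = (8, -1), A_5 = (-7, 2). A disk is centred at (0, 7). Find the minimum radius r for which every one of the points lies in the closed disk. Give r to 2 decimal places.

17.46

The required radius is the distance from (0, 7) to the farthest point.
Squared distances: 73, 212, 305, 128, 74.
Maximum is 305, attained at A_3.
r = √305 ≈ 17.46.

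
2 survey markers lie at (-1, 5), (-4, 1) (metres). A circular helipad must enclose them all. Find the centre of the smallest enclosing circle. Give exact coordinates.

(-2.5, 3)

The smallest circle enclosing two points has them as diameter endpoints.
Centre = midpoint = (-2.5, 3); r² = |(-1, 5)−(-4, 1)|²/4 = 25/4 = 6.25.
Centre = (-2.5, 3).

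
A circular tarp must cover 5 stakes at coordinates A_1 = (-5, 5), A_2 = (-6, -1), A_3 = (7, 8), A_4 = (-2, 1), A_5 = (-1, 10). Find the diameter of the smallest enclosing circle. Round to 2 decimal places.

The farthest pair is A_2–A_3 with squared distance 250. The circle on this segment as diameter has centre (0.5, 3.5) and r² = 250/4 = 62.5.
Check A_1: distance² to centre = 32.5 ≤ 62.5, so it lies inside.
All remaining points lie in this disk, and no smaller disk contains both endpoints, so this is the minimum enclosing circle.
Diameter = 2r = 2√(62.5) ≈ 15.81.

15.81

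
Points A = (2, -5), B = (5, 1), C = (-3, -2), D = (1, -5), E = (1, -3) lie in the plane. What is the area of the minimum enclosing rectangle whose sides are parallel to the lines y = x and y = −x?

In coordinates u = x + y, v = x − y the rectangle is axis-aligned; the map (x,y)→(u,v) scales areas by 2.
u-values: -3, 6, -5, -4, -2; range = 6 − (-5) = 11.
v-values: 7, 4, -1, 6, 4; range = 7 − (-1) = 8.
Area = (11 × 8) / 2 = 44.

44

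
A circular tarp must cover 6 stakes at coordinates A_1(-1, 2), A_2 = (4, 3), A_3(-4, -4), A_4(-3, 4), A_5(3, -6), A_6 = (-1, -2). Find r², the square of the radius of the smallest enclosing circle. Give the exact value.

By Welzl's lemma the MEC is supported by two points (diametrically opposite) or three points (on a circumcircle).
The farthest pair is A_4–A_5 with squared distance 136. The circle on this segment as diameter has centre (0, -1) and r² = 136/4 = 34.
Check A_1: distance² to centre = 10 ≤ 34, so it lies inside.
All remaining points lie in this disk, and no smaller disk contains both endpoints, so this is the minimum enclosing circle.

34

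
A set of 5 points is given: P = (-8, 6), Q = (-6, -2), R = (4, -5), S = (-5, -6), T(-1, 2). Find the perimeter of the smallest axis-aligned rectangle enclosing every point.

Width = max x − min x = 4 − (-8) = 12.
Height = max y − min y = 6 − (-6) = 12.
Perimeter = 2(12 + 12) = 48.

48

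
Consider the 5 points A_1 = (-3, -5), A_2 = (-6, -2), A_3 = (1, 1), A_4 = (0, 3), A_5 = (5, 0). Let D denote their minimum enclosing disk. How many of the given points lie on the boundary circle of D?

The farthest pair is A_2–A_5 with squared distance 125. The circle on this segment as diameter has centre (-0.5, -1) and r² = 125/4 = 31.25.
Check A_1: distance² to centre = 22.25 ≤ 31.25, so it lies inside.
All remaining points lie in this disk, and no smaller disk contains both endpoints, so this is the minimum enclosing circle.
The points at distance exactly r from the centre are A_2, A_5 — 2 points.

2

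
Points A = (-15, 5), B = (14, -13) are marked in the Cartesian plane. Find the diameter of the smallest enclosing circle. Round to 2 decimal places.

The smallest circle enclosing two points has them as diameter endpoints.
Centre = midpoint = (-0.5, -4); r² = |AB|²/4 = 1165/4 = 291.25.
Diameter = 2r = 2√(291.25) ≈ 34.13.

34.13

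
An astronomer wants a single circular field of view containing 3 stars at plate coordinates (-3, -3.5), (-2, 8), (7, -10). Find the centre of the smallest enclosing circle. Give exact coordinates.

Call the three points A, B, C in the order given.
Side lengths²: AB² = 133.25, AC² = 142.25, BC² = 405.
Since BC² = 405 ≥ 142.25 + 133.25 = 275.5, the angle opposite BC is not acute, so the smallest enclosing circle has BC as diameter.
Centre = midpoint of BC = (2.5, -1), r² = 405/4 = 101.25.
Centre = (2.5, -1).

(2.5, -1)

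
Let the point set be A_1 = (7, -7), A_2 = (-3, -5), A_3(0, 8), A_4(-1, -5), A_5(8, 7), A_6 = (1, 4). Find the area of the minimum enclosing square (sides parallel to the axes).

The bounding box has width 11 and height 15.
An axis-aligned square enclosing the set must have side ≥ max(width, height).
So the minimum side is max(11, 15) = 15.
Area = 15² = 225.

225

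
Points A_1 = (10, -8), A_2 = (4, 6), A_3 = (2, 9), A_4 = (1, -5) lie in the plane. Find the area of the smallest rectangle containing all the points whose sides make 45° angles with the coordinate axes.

In coordinates u = x + y, v = x − y the rectangle is axis-aligned; the map (x,y)→(u,v) scales areas by 2.
u-values: 2, 10, 11, -4; range = 11 − (-4) = 15.
v-values: 18, -2, -7, 6; range = 18 − (-7) = 25.
Area = (15 × 25) / 2 = 187.5.

187.5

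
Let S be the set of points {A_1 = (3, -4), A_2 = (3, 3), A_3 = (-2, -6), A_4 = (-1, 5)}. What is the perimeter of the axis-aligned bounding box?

Width = max x − min x = 3 − (-2) = 5.
Height = max y − min y = 5 − (-6) = 11.
Perimeter = 2(5 + 11) = 32.

32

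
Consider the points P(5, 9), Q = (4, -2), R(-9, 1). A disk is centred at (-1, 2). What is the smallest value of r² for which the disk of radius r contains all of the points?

85

The required radius is the distance from (-1, 2) to the farthest point.
Squared distances: 85, 41, 65.
Maximum is 85, attained at P.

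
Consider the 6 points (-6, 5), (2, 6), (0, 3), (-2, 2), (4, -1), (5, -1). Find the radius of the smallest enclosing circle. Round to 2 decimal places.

The farthest pair is (-6, 5)–(5, -1) with squared distance 157. The circle on this segment as diameter has centre (-0.5, 2) and r² = 157/4 = 39.25.
Check (2, 6): distance² to centre = 22.25 ≤ 39.25, so it lies inside.
All remaining points lie in this disk, and no smaller disk contains both endpoints, so this is the minimum enclosing circle.
r = √(39.25) ≈ 6.26.

6.26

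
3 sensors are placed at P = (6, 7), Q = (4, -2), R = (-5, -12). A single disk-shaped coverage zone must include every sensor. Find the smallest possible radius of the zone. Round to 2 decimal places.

Side lengths²: PQ² = 85, PR² = 482, QR² = 181.
Since PR² = 482 ≥ 181 + 85 = 266, the angle opposite PR is not acute, so the smallest enclosing circle has PR as diameter.
Centre = midpoint of PR = (0.5, -2.5), r² = 482/4 = 120.5.
r = √(120.5) ≈ 10.98.

10.98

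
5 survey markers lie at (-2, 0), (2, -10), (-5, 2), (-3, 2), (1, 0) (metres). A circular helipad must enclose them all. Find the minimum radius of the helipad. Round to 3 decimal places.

6.946

The farthest pair is (2, -10)–(-5, 2) with squared distance 193. The circle on this segment as diameter has centre (-1.5, -4) and r² = 193/4 = 48.25.
Check (-2, 0): distance² to centre = 16.25 ≤ 48.25, so it lies inside.
All remaining points lie in this disk, and no smaller disk contains both endpoints, so this is the minimum enclosing circle.
r = √(48.25) ≈ 6.946.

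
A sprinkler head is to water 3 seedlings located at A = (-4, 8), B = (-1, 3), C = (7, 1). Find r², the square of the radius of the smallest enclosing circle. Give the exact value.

42.5

Side lengths²: AB² = 34, AC² = 170, BC² = 68.
Since AC² = 170 ≥ 68 + 34 = 102, the angle opposite AC is not acute, so the smallest enclosing circle has AC as diameter.
Centre = midpoint of AC = (1.5, 4.5), r² = 170/4 = 42.5.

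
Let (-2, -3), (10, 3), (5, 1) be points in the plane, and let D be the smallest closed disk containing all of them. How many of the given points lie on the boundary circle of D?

2

Call the three points A, B, C in the order given.
Side lengths²: AB² = 180, AC² = 65, BC² = 29.
Since AB² = 180 ≥ 65 + 29 = 94, the angle opposite AB is not acute, so the smallest enclosing circle has AB as diameter.
Centre = midpoint of AB = (4, 0), r² = 180/4 = 45.
The points at distance exactly r from the centre are (-2, -3), (10, 3) — 2 points.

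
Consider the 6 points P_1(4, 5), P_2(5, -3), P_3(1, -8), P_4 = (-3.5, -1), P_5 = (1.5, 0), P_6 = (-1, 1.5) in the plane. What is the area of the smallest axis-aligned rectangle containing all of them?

110.5

x ranges over [-3.5, 5], width 8.5.
y ranges over [-8, 5], height 13.
Area = 8.5 × 13 = 110.5.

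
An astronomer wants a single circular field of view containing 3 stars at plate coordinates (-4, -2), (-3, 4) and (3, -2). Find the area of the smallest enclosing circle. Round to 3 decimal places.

58.119

Call the three points A, B, C in the order given.
Side lengths²: AB² = 37, AC² = 49, BC² = 72.
Since BC² = 72 < 49 + 37 = 86, the triangle is acute, so the smallest enclosing circle is the circumcircle.
Circumcentre = (-0.5, 0.5), r² = 18.5.
Area = π·r² = π·18.5 ≈ 58.119.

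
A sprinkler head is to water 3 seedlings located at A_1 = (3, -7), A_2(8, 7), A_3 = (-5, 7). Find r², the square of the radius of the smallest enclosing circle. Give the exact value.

Side lengths²: A_1A_2² = 221, A_1A_3² = 260, A_2A_3² = 169.
Since A_1A_3² = 260 < 221 + 169 = 390, the triangle is acute, so the smallest enclosing circle is the circumcircle.
Circumcentre = (1.5, 10/7), r² = 14365/196.

14365/196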